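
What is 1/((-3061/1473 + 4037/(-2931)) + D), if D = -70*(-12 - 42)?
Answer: 479707/1811634872 ≈ 0.00026479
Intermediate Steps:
D = 3780 (D = -70*(-54) = 3780)
1/((-3061/1473 + 4037/(-2931)) + D) = 1/((-3061/1473 + 4037/(-2931)) + 3780) = 1/((-3061*1/1473 + 4037*(-1/2931)) + 3780) = 1/((-3061/1473 - 4037/2931) + 3780) = 1/(-1657588/479707 + 3780) = 1/(1811634872/479707) = 479707/1811634872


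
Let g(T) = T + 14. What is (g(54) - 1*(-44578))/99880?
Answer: 22323/49940 ≈ 0.44700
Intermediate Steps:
g(T) = 14 + T
(g(54) - 1*(-44578))/99880 = ((14 + 54) - 1*(-44578))/99880 = (68 + 44578)*(1/99880) = 44646*(1/99880) = 22323/49940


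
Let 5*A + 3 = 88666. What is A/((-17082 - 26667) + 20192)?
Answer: -88663/117785 ≈ -0.75275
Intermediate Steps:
A = 88663/5 (A = -⅗ + (⅕)*88666 = -⅗ + 88666/5 = 88663/5 ≈ 17733.)
A/((-17082 - 26667) + 20192) = 88663/(5*((-17082 - 26667) + 20192)) = 88663/(5*(-43749 + 20192)) = (88663/5)/(-23557) = (88663/5)*(-1/23557) = -88663/117785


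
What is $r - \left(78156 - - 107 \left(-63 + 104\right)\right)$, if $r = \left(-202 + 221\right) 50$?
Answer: $-81593$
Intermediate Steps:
$r = 950$ ($r = 19 \cdot 50 = 950$)
$r - \left(78156 - - 107 \left(-63 + 104\right)\right) = 950 - \left(78156 - - 107 \left(-63 + 104\right)\right) = 950 - \left(78156 - \left(-107\right) 41\right) = 950 - \left(78156 - -4387\right) = 950 - \left(78156 + 4387\right) = 950 - 82543 = -81593$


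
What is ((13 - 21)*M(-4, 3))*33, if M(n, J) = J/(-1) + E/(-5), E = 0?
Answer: 792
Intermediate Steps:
M(n, J) = -J (M(n, J) = J/(-1) + 0/(-5) = J*(-1) + 0*(-1/5) = -J + 0 = -J)
((13 - 21)*M(-4, 3))*33 = ((13 - 21)*(-1*3))*33 = -8*(-3)*33 = 24*33 = 792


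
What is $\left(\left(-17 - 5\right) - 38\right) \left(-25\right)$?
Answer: $1500$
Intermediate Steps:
$\left(\left(-17 - 5\right) - 38\right) \left(-25\right) = \left(-22 - 38\right) \left(-25\right) = \left(-60\right) \left(-25\right) = 1500$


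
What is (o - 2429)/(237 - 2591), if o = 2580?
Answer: -151/2354 ≈ -0.064146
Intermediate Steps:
(o - 2429)/(237 - 2591) = (2580 - 2429)/(237 - 2591) = 151/(-2354) = 151*(-1/2354) = -151/2354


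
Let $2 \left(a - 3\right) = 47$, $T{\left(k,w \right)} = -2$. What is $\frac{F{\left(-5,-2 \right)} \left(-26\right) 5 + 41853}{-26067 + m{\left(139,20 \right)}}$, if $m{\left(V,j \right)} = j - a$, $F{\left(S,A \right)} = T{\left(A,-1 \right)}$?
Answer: $- \frac{84226}{52147} \approx -1.6152$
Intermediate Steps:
$a = \frac{53}{2}$ ($a = 3 + \frac{1}{2} \cdot 47 = 3 + \frac{47}{2} = \frac{53}{2} \approx 26.5$)
$F{\left(S,A \right)} = -2$
$m{\left(V,j \right)} = - \frac{53}{2} + j$ ($m{\left(V,j \right)} = j - \frac{53}{2} = - \frac{53}{2} + j$)
$\frac{F{\left(-5,-2 \right)} \left(-26\right) 5 + 41853}{-26067 + m{\left(139,20 \right)}} = \frac{\left(-2\right) \left(-26\right) 5 + 41853}{-26067 + \left(- \frac{53}{2} + 20\right)} = \frac{52 \cdot 5 + 41853}{-26067 - \frac{13}{2}} = \frac{260 + 41853}{- \frac{52147}{2}} = 42113 \left(- \frac{2}{52147}\right) = - \frac{84226}{52147}$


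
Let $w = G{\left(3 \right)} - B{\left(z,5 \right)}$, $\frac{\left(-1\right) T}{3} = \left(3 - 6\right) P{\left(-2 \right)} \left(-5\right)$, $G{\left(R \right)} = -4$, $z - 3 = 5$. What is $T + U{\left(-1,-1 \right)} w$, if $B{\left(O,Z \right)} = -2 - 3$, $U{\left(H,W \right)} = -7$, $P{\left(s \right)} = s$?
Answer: $83$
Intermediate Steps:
$z = 8$ ($z = 3 + 5 = 8$)
$B{\left(O,Z \right)} = -5$ ($B{\left(O,Z \right)} = -2 - 3 = -5$)
$T = 90$ ($T = - 3 \left(3 - 6\right) \left(-2\right) \left(-5\right) = - 3 \left(-3\right) \left(-2\right) \left(-5\right) = - 3 \cdot 6 \left(-5\right) = \left(-3\right) \left(-30\right) = 90$)
$w = 1$ ($w = -4 - -5 = -4 + 5 = 1$)
$T + U{\left(-1,-1 \right)} w = 90 - 7 = 83$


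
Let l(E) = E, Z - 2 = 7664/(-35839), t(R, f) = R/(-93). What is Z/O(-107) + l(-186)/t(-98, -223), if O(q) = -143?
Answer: -44329062759/251123873 ≈ -176.52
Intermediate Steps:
t(R, f) = -R/93 (t(R, f) = R*(-1/93) = -R/93)
Z = 64014/35839 (Z = 2 + 7664/(-35839) = 2 + 7664*(-1/35839) = 2 - 7664/35839 = 64014/35839 ≈ 1.7862)
Z/O(-107) + l(-186)/t(-98, -223) = (64014/35839)/(-143) - 186/((-1/93*(-98))) = (64014/35839)*(-1/143) - 186/98/93 = -64014/5124977 - 186*93/98 = -64014/5124977 - 8649/49 = -44329062759/251123873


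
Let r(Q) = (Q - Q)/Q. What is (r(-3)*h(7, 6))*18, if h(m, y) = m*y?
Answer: 0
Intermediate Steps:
r(Q) = 0 (r(Q) = 0/Q = 0)
(r(-3)*h(7, 6))*18 = (0*(7*6))*18 = (0*42)*18 = 0*18 = 0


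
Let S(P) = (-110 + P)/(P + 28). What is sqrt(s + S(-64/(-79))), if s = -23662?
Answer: I*sqrt(30648239322)/1138 ≈ 153.84*I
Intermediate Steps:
S(P) = (-110 + P)/(28 + P)
sqrt(s + S(-64/(-79))) = sqrt(-23662 + (-110 - 64/(-79))/(28 - 64/(-79))) = sqrt(-23662 + (-110 - 64*(-1/79))/(28 - 64*(-1/79))) = sqrt(-23662 + (-110 + 64/79)/(28 + 64/79)) = sqrt(-23662 - 8626/79/(2276/79)) = sqrt(-23662 + (79/2276)*(-8626/79)) = sqrt(-23662 - 4313/1138) = sqrt(-26931669/1138) = I*sqrt(30648239322)/1138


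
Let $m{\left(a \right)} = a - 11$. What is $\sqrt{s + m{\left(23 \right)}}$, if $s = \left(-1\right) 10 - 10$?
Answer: $2 i \sqrt{2} \approx 2.8284 i$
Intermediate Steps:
$m{\left(a \right)} = -11 + a$ ($m{\left(a \right)} = a - 11 = -11 + a$)
$s = -20$ ($s = -10 - 10 = -20$)
$\sqrt{s + m{\left(23 \right)}} = \sqrt{-20 + \left(-11 + 23\right)} = \sqrt{-20 + 12} = \sqrt{-8} = 2 i \sqrt{2}$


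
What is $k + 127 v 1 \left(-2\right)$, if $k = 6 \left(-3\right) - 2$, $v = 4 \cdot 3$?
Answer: $-3068$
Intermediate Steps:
$v = 12$
$k = -20$ ($k = -18 - 2 = -20$)
$k + 127 v 1 \left(-2\right) = -20 + 127 \cdot 12 \cdot 1 \left(-2\right) = -20 + 127 \cdot 12 \left(-2\right) = -20 + 127 \left(-24\right) = -20 - 3048 = -3068$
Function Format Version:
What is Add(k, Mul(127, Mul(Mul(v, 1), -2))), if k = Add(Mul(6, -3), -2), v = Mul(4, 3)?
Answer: -3068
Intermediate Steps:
v = 12
k = -20 (k = Add(-18, -2) = -20)
Add(k, Mul(127, Mul(Mul(v, 1), -2))) = Add(-20, Mul(127, Mul(Mul(12, 1), -2))) = Add(-20, Mul(127, Mul(12, -2))) = Add(-20, Mul(127, -24)) = Add(-20, -3048) = -3068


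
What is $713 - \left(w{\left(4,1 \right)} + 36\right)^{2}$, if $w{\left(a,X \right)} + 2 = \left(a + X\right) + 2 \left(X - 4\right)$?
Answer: $-376$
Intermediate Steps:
$w{\left(a,X \right)} = -10 + a + 3 X$ ($w{\left(a,X \right)} = -2 + \left(\left(a + X\right) + 2 \left(X - 4\right)\right) = -2 + \left(\left(X + a\right) + 2 \left(-4 + X\right)\right) = -2 + \left(\left(X + a\right) + \left(-8 + 2 X\right)\right) = -2 + \left(-8 + a + 3 X\right) = -10 + a + 3 X$)
$713 - \left(w{\left(4,1 \right)} + 36\right)^{2} = 713 - \left(\left(-10 + 4 + 3 \cdot 1\right) + 36\right)^{2} = 713 - \left(\left(-10 + 4 + 3\right) + 36\right)^{2} = 713 - \left(-3 + 36\right)^{2} = 713 - 33^{2} = 713 - 1089 = -376$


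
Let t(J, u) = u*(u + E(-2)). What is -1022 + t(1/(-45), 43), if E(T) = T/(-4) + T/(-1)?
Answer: 1869/2 ≈ 934.50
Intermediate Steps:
E(T) = -5*T/4 (E(T) = T*(-¼) + T*(-1) = -T/4 - T = -5*T/4)
t(J, u) = u*(5/2 + u) (t(J, u) = u*(u - 5/4*(-2)) = u*(u + 5/2) = u*(5/2 + u))
-1022 + t(1/(-45), 43) = -1022 + (½)*43*(5 + 2*43) = -1022 + (½)*43*(5 + 86) = -1022 + (½)*43*91 = -1022 + 3913/2 = 1869/2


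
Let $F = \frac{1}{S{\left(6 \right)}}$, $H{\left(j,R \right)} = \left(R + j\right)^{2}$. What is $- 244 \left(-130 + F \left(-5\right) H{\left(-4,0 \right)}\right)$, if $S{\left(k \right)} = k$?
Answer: $\frac{104920}{3} \approx 34973.0$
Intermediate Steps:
$F = \frac{1}{6} \approx 0.16667$
$- 244 \left(-130 + F \left(-5\right) H{\left(-4,0 \right)}\right) = - 244 \left(-130 + \frac{1}{6} \left(-5\right) \left(0 - 4\right)^{2}\right) = - 244 \left(-130 - \frac{5 \left(-4\right)^{2}}{6}\right) = - 244 \left(-130 - \frac{40}{3}\right) = \left(-244\right) \left(- \frac{430}{3}\right) = \frac{104920}{3}$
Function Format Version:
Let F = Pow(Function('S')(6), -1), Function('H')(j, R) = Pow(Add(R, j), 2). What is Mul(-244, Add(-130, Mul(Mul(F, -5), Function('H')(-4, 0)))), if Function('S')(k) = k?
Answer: Rational(104920, 3) ≈ 34973.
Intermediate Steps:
F = Rational(1, 6) (F = Pow(6, -1) = Rational(1, 6) ≈ 0.16667)
Mul(-244, Add(-130, Mul(Mul(F, -5), Function('H')(-4, 0)))) = Mul(-244, Add(-130, Mul(Mul(Rational(1, 6), -5), Pow(Add(0, -4), 2)))) = Mul(-244, Add(-130, Mul(Rational(-5, 6), Pow(-4, 2)))) = Mul(-244, Add(-130, Mul(Rational(-5, 6), 16))) = Mul(-244, Add(-130, Rational(-40, 3))) = Mul(-244, Rational(-430, 3)) = Rational(104920, 3)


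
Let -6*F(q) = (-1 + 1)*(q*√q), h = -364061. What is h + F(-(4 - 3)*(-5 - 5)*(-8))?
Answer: -364061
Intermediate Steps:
F(q) = 0 (F(q) = -(-1 + 1)*q*√q/6 = -0*q^(3/2) = -⅙*0 = 0)
h + F(-(4 - 3)*(-5 - 5)*(-8)) = -364061 + 0 = -364061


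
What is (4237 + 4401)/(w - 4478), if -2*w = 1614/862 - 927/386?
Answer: -2874139016/1489885861 ≈ -1.9291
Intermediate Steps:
w = 88035/332732 (w = -(1614/862 - 927/386)/2 = -(1614*(1/862) - 927*1/386)/2 = -(807/431 - 927/386)/2 = -1/2*(-88035/166366) = 88035/332732 ≈ 0.26458)
(4237 + 4401)/(w - 4478) = (4237 + 4401)/(88035/332732 - 4478) = 8638/(-1489885861/332732) = 8638*(-332732/1489885861) = -2874139016/1489885861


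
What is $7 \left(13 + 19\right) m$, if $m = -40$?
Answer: $-8960$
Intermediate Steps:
$7 \left(13 + 19\right) m = 7 \left(13 + 19\right) \left(-40\right) = 7 \cdot 32 \left(-40\right) = 224 \left(-40\right) = -8960$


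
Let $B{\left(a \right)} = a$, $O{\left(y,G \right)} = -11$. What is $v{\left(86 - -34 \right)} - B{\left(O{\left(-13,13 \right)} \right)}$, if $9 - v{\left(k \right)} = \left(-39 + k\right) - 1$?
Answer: $-60$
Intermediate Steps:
$v{\left(k \right)} = 49 - k$ ($v{\left(k \right)} = 9 - \left(\left(-39 + k\right) - 1\right) = 9 - \left(-40 + k\right) = 49 - k$)
$v{\left(86 - -34 \right)} - B{\left(O{\left(-13,13 \right)} \right)} = \left(49 - \left(86 - -34\right)\right) - -11 = \left(49 - \left(86 + 34\right)\right) + 11 = \left(49 - 120\right) + 11 = -71 + 11 = -60$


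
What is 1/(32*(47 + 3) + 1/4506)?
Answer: 4506/7209601 ≈ 0.00062500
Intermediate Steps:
1/(32*(47 + 3) + 1/4506) = 1/(32*50 + 1/4506) = 1/(1600 + 1/4506) = 1/(7209601/4506) = 4506/7209601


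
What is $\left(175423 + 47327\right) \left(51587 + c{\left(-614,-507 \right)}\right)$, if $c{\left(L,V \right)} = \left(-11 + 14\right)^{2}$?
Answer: $11493009000$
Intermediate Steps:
$c{\left(L,V \right)} = 9$ ($c{\left(L,V \right)} = 3^{2} = 9$)
$\left(175423 + 47327\right) \left(51587 + c{\left(-614,-507 \right)}\right) = \left(175423 + 47327\right) \left(51587 + 9\right) = 222750 \cdot 51596 = 11493009000$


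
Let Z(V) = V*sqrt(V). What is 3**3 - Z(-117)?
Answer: 27 + 351*I*sqrt(13) ≈ 27.0 + 1265.5*I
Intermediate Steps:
Z(V) = V**(3/2)
3**3 - Z(-117) = 3**3 - (-117)**(3/2) = 27 - (-351)*I*sqrt(13) = 27 + 351*I*sqrt(13)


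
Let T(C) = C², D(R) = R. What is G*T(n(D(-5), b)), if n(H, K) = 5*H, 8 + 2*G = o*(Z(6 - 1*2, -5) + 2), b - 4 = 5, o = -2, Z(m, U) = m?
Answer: -6250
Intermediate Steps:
b = 9 (b = 4 + 5 = 9)
G = -10 (G = -4 + (-2*((6 - 1*2) + 2))/2 = -4 + (-2*((6 - 2) + 2))/2 = -4 + (-2*(4 + 2))/2 = -4 + (-2*6)/2 = -4 + (½)*(-12) = -4 - 6 = -10)
G*T(n(D(-5), b)) = -10*(5*(-5))² = -10*(-25)² = -10*625 = -6250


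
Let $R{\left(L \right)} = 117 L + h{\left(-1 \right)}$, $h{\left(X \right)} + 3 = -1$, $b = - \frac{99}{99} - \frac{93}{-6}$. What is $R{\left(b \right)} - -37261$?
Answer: $\frac{77907}{2} \approx 38954.0$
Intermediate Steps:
$b = \frac{29}{2}$ ($b = \left(-99\right) \frac{1}{99} - - \frac{31}{2} = -1 + \frac{31}{2} = \frac{29}{2} \approx 14.5$)
$h{\left(X \right)} = -4$ ($h{\left(X \right)} = -3 - 1 = -4$)
$R{\left(L \right)} = -4 + 117 L$ ($R{\left(L \right)} = 117 L - 4 = -4 + 117 L$)
$R{\left(b \right)} - -37261 = \left(-4 + 117 \cdot \frac{29}{2}\right) - -37261 = \left(-4 + \frac{3393}{2}\right) + 37261 = \frac{3385}{2} + 37261 = \frac{77907}{2}$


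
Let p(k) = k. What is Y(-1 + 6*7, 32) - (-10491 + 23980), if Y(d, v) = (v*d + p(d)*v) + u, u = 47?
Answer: -10818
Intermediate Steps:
Y(d, v) = 47 + 2*d*v (Y(d, v) = (v*d + d*v) + 47 = (d*v + d*v) + 47 = 2*d*v + 47 = 47 + 2*d*v)
Y(-1 + 6*7, 32) - (-10491 + 23980) = (47 + 2*(-1 + 6*7)*32) - (-10491 + 23980) = (47 + 2*(-1 + 42)*32) - 1*13489 = (47 + 2*41*32) - 13489 = (47 + 2624) - 13489 = 2671 - 13489 = -10818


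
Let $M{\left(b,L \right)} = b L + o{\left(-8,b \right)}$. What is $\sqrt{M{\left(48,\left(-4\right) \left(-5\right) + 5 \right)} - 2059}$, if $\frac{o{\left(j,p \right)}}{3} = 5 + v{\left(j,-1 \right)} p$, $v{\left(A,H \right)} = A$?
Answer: $2 i \sqrt{499} \approx 44.677 i$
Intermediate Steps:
$o{\left(j,p \right)} = 15 + 3 j p$ ($o{\left(j,p \right)} = 3 \left(5 + j p\right) = 15 + 3 j p$)
$M{\left(b,L \right)} = 15 - 24 b + L b$ ($M{\left(b,L \right)} = b L + \left(15 + 3 \left(-8\right) b\right) = L b - \left(-15 + 24 b\right) = 15 - 24 b + L b$)
$\sqrt{M{\left(48,\left(-4\right) \left(-5\right) + 5 \right)} - 2059} = \sqrt{\left(15 - 1152 + \left(\left(-4\right) \left(-5\right) + 5\right) 48\right) - 2059} = \sqrt{\left(15 - 1152 + \left(20 + 5\right) 48\right) - 2059} = \sqrt{\left(15 - 1152 + 25 \cdot 48\right) - 2059} = \sqrt{\left(15 - 1152 + 1200\right) - 2059} = \sqrt{63 - 2059} = \sqrt{-1996} = 2 i \sqrt{499}$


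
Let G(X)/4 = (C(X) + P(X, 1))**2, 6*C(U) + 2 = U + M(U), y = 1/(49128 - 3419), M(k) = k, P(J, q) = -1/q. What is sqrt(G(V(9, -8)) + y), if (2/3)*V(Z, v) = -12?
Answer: sqrt(4044909761797)/137127 ≈ 14.667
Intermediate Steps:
V(Z, v) = -18 (V(Z, v) = (3/2)*(-12) = -18)
y = 1/45709 ≈ 2.1878e-5
C(U) = -1/3 + U/3 (C(U) = -1/3 + (U + U)/6 = -1/3 + (2*U)/6 = -1/3 + U/3)
G(X) = 4*(-4/3 + X/3)**2 (G(X) = 4*((-1/3 + X/3) - 1/1)**2 = 4*((-1/3 + X/3) - 1*1)**2 = 4*((-1/3 + X/3) - 1)**2 = 4*(-4/3 + X/3)**2)
sqrt(G(V(9, -8)) + y) = sqrt(4*(-4 - 18)**2/9 + 1/45709) = sqrt((4/9)*(-22)**2 + 1/45709) = sqrt((4/9)*484 + 1/45709) = sqrt(1936/9 + 1/45709) = sqrt(88492633/411381) = sqrt(4044909761797)/137127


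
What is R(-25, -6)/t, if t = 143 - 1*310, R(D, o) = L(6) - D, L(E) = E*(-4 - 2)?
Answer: 11/167 ≈ 0.065868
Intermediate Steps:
L(E) = -6*E (L(E) = E*(-6) = -6*E)
R(D, o) = -36 - D (R(D, o) = -6*6 - D = -36 - D)
t = -167 (t = 143 - 310 = -167)
R(-25, -6)/t = (-36 - 1*(-25))/(-167) = (-36 + 25)*(-1/167) = -11*(-1/167) = 11/167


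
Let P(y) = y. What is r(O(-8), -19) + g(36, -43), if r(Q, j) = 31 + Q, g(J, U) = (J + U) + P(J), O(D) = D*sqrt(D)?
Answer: 60 - 16*I*sqrt(2) ≈ 60.0 - 22.627*I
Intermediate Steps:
O(D) = D**(3/2)
g(J, U) = U + 2*J (g(J, U) = (J + U) + J = U + 2*J)
r(O(-8), -19) + g(36, -43) = (31 + (-8)**(3/2)) + (-43 + 2*36) = (31 - 16*I*sqrt(2)) + (-43 + 72) = (31 - 16*I*sqrt(2)) + 29 = 60 - 16*I*sqrt(2)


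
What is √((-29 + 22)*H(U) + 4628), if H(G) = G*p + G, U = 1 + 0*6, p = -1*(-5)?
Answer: √4586 ≈ 67.720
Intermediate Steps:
p = 5
U = 1 (U = 1 + 0 = 1)
H(G) = 6*G (H(G) = G*5 + G = 5*G + G = 6*G)
√((-29 + 22)*H(U) + 4628) = √((-29 + 22)*(6*1) + 4628) = √(-7*6 + 4628) = √(-42 + 4628) = √4586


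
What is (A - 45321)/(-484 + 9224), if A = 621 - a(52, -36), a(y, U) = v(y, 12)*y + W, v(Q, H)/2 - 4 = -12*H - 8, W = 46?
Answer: -14677/4370 ≈ -3.3586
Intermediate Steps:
v(Q, H) = -8 - 24*H (v(Q, H) = 8 + 2*(-12*H - 8) = 8 + 2*(-8 - 12*H) = 8 + (-16 - 24*H) = -8 - 24*H)
a(y, U) = 46 - 296*y (a(y, U) = (-8 - 24*12)*y + 46 = (-8 - 288)*y + 46 = -296*y + 46 = 46 - 296*y)
A = 15967 (A = 621 - (46 - 296*52) = 621 - (46 - 15392) = 621 - 1*(-15346) = 621 + 15346 = 15967)
(A - 45321)/(-484 + 9224) = (15967 - 45321)/(-484 + 9224) = -29354/8740 = -29354*1/8740 = -14677/4370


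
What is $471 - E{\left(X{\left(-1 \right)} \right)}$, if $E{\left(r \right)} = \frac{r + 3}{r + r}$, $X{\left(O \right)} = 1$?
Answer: $469$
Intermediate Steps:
$E{\left(r \right)} = \frac{3 + r}{2 r}$
$471 - E{\left(X{\left(-1 \right)} \right)} = 471 - \frac{3 + 1}{2 \cdot 1} = 471 - \frac{1}{2} \cdot 1 \cdot 4 = 471 - 2 = 469$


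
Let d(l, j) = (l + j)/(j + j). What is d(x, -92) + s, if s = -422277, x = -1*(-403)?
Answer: -77699279/184 ≈ -4.2228e+5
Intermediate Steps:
x = 403
d(l, j) = (j + l)/(2*j) (d(l, j) = (j + l)/((2*j)) = (j + l)*(1/(2*j)) = (j + l)/(2*j))
d(x, -92) + s = (1/2)*(-92 + 403)/(-92) - 422277 = (1/2)*(-1/92)*311 - 422277 = -311/184 - 422277 = -77699279/184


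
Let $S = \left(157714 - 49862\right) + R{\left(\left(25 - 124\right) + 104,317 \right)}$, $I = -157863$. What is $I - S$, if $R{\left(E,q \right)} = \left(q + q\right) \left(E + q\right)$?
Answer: $-469863$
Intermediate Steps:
$R{\left(E,q \right)} = 2 q \left(E + q\right)$
$S = 312000$ ($S = \left(157714 - 49862\right) + 2 \cdot 317 \left(\left(\left(25 - 124\right) + 104\right) + 317\right) = 107852 + 2 \cdot 317 \left(\left(-99 + 104\right) + 317\right) = 107852 + 2 \cdot 317 \left(5 + 317\right) = 107852 + 2 \cdot 317 \cdot 322 = 107852 + 204148 = 312000$)
$I - S = -157863 - 312000 = -469863$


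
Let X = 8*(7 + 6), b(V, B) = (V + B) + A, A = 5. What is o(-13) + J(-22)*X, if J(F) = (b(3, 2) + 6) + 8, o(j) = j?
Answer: 2483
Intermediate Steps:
b(V, B) = 5 + B + V (b(V, B) = (V + B) + 5 = (B + V) + 5 = 5 + B + V)
X = 104 (X = 8*13 = 104)
J(F) = 24 (J(F) = ((5 + 2 + 3) + 6) + 8 = (10 + 6) + 8 = 16 + 8 = 24)
o(-13) + J(-22)*X = -13 + 24*104 = -13 + 2496 = 2483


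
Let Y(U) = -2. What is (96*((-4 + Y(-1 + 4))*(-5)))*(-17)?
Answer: -48960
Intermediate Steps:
(96*((-4 + Y(-1 + 4))*(-5)))*(-17) = (96*((-4 - 2)*(-5)))*(-17) = (96*(-6*(-5)))*(-17) = (96*30)*(-17) = 2880*(-17) = -48960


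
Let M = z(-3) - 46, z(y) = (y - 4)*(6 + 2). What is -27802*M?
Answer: 2835804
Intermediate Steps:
z(y) = -32 + 8*y (z(y) = (-4 + y)*8 = -32 + 8*y)
M = -102 (M = (-32 + 8*(-3)) - 46 = (-32 - 24) - 46 = -56 - 46 = -102)
-27802*M = -27802*(-102) = 2835804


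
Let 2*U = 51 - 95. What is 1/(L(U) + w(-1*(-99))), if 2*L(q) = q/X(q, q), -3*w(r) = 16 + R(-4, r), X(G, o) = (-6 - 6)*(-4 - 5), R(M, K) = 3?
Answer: -108/695 ≈ -0.15540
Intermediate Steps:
U = -22 (U = (51 - 95)/2 = (½)*(-44) = -22)
X(G, o) = 108 (X(G, o) = -12*(-9) = 108)
w(r) = -19/3 (w(r) = -(16 + 3)/3 = -⅓*19 = -19/3)
L(q) = q/216 (L(q) = (q/108)/2 = q/216)
1/(L(U) + w(-1*(-99))) = 1/((1/216)*(-22) - 19/3) = 1/(-11/108 - 19/3) = 1/(-695/108) = -108/695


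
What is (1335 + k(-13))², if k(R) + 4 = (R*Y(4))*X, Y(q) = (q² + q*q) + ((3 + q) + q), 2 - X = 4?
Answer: 5997601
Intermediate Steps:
X = -2 (X = 2 - 1*4 = 2 - 4 = -2)
Y(q) = 3 + 2*q + 2*q² (Y(q) = (q² + q²) + (3 + 2*q) = 2*q² + (3 + 2*q) = 3 + 2*q + 2*q²)
k(R) = -4 - 86*R (k(R) = -4 + (R*(3 + 2*4 + 2*4²))*(-2) = -4 + (R*(3 + 8 + 2*16))*(-2) = -4 + (R*(3 + 8 + 32))*(-2) = -4 + (R*43)*(-2) = -4 + (43*R)*(-2) = -4 - 86*R)
(1335 + k(-13))² = (1335 + (-4 - 86*(-13)))² = (1335 + (-4 + 1118))² = (1335 + 1114)² = 2449² = 5997601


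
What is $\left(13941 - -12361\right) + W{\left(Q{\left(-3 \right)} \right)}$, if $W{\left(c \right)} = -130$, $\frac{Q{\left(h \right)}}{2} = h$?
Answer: $26172$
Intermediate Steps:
$Q{\left(h \right)} = 2 h$
$\left(13941 - -12361\right) + W{\left(Q{\left(-3 \right)} \right)} = \left(13941 - -12361\right) - 130 = \left(13941 + 12361\right) - 130 = 26302 - 130 = 26172$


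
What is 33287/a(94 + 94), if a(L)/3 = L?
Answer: 33287/564 ≈ 59.020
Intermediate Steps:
a(L) = 3*L
33287/a(94 + 94) = 33287/((3*(94 + 94))) = 33287/((3*188)) = 33287/564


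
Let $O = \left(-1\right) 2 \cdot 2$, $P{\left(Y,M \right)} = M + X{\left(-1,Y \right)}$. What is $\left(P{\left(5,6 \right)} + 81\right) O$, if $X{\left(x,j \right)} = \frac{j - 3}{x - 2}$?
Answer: $- \frac{1036}{3} \approx -345.33$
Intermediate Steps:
$X{\left(x,j \right)} = \frac{-3 + j}{-2 + x}$
$P{\left(Y,M \right)} = 1 + M - \frac{Y}{3}$ ($P{\left(Y,M \right)} = M + \frac{-3 + Y}{-2 - 1} = M + \frac{-3 + Y}{-3} = M - \frac{-3 + Y}{3} = M - \left(-1 + \frac{Y}{3}\right) = 1 + M - \frac{Y}{3}$)
$O = -4$ ($O = \left(-2\right) 2 = -4$)
$\left(P{\left(5,6 \right)} + 81\right) O = \left(\left(1 + 6 - \frac{5}{3}\right) + 81\right) \left(-4\right) = \left(\frac{16}{3} + 81\right) \left(-4\right) = \frac{259}{3} \left(-4\right) = - \frac{1036}{3}$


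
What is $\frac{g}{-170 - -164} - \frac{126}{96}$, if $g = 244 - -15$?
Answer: $- \frac{2135}{48} \approx -44.479$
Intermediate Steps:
$g = 259$ ($g = 244 + 15 = 259$)
$\frac{g}{-170 - -164} - \frac{126}{96} = \frac{259}{-170 - -164} - \frac{126}{96} = \frac{259}{-170 + 164} - \frac{21}{16} = \frac{259}{-6} - \frac{21}{16} = 259 \left(- \frac{1}{6}\right) - \frac{21}{16} = - \frac{259}{6} - \frac{21}{16} = - \frac{2135}{48}$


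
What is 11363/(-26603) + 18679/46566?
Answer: -32212021/1238795298 ≈ -0.026003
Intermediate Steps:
11363/(-26603) + 18679/46566 = 11363*(-1/26603) + 18679*(1/46566) = -11363/26603 + 18679/46566 = -32212021/1238795298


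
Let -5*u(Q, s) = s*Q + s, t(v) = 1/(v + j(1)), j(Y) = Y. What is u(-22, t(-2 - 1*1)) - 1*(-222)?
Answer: 2199/10 ≈ 219.90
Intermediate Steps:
t(v) = 1/(1 + v) (t(v) = 1/(v + 1) = 1/(1 + v))
u(Q, s) = -s/5 - Q*s/5 (u(Q, s) = -(s*Q + s)/5 = -(Q*s + s)/5 = -(s + Q*s)/5 = -s/5 - Q*s/5)
u(-22, t(-2 - 1*1)) - 1*(-222) = -(1 - 22)/(5*(1 + (-2 - 1*1))) - 1*(-222) = -⅕*(-21)/(1 + (-2 - 1)) + 222 = -⅕*(-21)/(1 - 3) + 222 = -⅕*(-21)/(-2) + 222 = -⅕*(-½)*(-21) + 222 = -21/10 + 222 = 2199/10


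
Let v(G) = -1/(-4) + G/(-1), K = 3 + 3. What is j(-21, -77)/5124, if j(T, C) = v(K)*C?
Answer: 253/2928 ≈ 0.086407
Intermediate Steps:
K = 6
v(G) = ¼ - G (v(G) = -1*(-¼) + G*(-1) = ¼ - G)
j(T, C) = -23*C/4 (j(T, C) = (¼ - 1*6)*C = (¼ - 6)*C = -23*C/4)
j(-21, -77)/5124 = -23/4*(-77)/5124 = (1771/4)*(1/5124) = 253/2928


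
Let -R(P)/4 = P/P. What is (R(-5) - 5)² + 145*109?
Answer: 15886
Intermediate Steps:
R(P) = -4 (R(P) = -4*P/P = -4*1 = -4)
(R(-5) - 5)² + 145*109 = (-4 - 5)² + 145*109 = (-9)² + 15805 = 81 + 15805 = 15886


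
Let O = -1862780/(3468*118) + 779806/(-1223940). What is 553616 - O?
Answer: 962811880366183/1739116745 ≈ 5.5362e+5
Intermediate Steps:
O = -9024466263/1739116745 (O = -1862780/409224 + 779806*(-1/1223940) = -1862780*1/409224 - 389903/611970 = -465695/102306 - 389903/611970 = -9024466263/1739116745 ≈ -5.1891)
553616 - O = 553616 - 1*(-9024466263/1739116745) = 553616 + 9024466263/1739116745 = 962811880366183/1739116745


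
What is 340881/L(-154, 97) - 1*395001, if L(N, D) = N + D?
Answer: -7618646/19 ≈ -4.0098e+5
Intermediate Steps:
L(N, D) = D + N
340881/L(-154, 97) - 1*395001 = 340881/(97 - 154) - 1*395001 = 340881/(-57) - 395001 = 340881*(-1/57) - 395001 = -113627/19 - 395001 = -7618646/19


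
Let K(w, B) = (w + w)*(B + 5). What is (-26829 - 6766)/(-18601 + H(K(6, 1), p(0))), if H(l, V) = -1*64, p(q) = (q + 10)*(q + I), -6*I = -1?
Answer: 6719/3733 ≈ 1.7999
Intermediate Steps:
I = 1/6 (I = -1/6*(-1) = 1/6 ≈ 0.16667)
p(q) = (10 + q)*(1/6 + q) (p(q) = (q + 10)*(q + 1/6) = (10 + q)*(1/6 + q))
K(w, B) = 2*w*(5 + B) (K(w, B) = (2*w)*(5 + B) = 2*w*(5 + B))
H(l, V) = -64
(-26829 - 6766)/(-18601 + H(K(6, 1), p(0))) = (-26829 - 6766)/(-18601 - 64) = -33595/(-18665) = -33595*(-1/18665) = 6719/3733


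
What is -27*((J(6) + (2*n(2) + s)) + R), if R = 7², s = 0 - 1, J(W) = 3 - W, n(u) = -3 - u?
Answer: -945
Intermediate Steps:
s = -1
R = 49
-27*((J(6) + (2*n(2) + s)) + R) = -27*(((3 - 1*6) + (2*(-3 - 1*2) - 1)) + 49) = -27*(((3 - 6) + (2*(-3 - 2) - 1)) + 49) = -27*((-3 + (2*(-5) - 1)) + 49) = -27*((-3 + (-10 - 1)) + 49) = -27*((-3 - 11) + 49) = -27*(-14 + 49) = -27*35 = -945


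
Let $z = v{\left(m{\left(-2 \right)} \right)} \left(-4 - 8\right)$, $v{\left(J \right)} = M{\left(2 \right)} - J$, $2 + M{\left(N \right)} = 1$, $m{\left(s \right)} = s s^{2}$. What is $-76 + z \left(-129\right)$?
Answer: $10760$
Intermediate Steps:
$m{\left(s \right)} = s^{3}$
$M{\left(N \right)} = -1$ ($M{\left(N \right)} = -2 + 1 = -1$)
$v{\left(J \right)} = -1 - J$
$z = -84$ ($z = \left(-1 - \left(-2\right)^{3}\right) \left(-4 - 8\right) = \left(-1 - -8\right) \left(-4 - 8\right) = \left(-1 + 8\right) \left(-12\right) = 7 \left(-12\right) = -84$)
$-76 + z \left(-129\right) = -76 - -10836 = -76 + 10836 = 10760$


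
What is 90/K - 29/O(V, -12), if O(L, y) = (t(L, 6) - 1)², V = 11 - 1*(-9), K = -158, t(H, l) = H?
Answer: -18536/28519 ≈ -0.64995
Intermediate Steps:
V = 20 (V = 11 + 9 = 20)
O(L, y) = (-1 + L)² (O(L, y) = (L - 1)² = (-1 + L)²)
90/K - 29/O(V, -12) = 90/(-158) - 29/(-1 + 20)² = 90*(-1/158) - 29/(19²) = -45/79 - 29/361 = -18536/28519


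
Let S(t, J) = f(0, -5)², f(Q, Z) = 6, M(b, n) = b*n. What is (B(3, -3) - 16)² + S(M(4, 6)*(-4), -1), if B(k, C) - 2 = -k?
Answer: 325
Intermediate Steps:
B(k, C) = 2 - k
S(t, J) = 36 (S(t, J) = 6² = 36)
(B(3, -3) - 16)² + S(M(4, 6)*(-4), -1) = ((2 - 1*3) - 16)² + 36 = ((2 - 3) - 16)² + 36 = (-1 - 16)² + 36 = (-17)² + 36 = 289 + 36 = 325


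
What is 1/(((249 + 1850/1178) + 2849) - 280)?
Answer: 589/1660727 ≈ 0.00035466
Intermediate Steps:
1/(((249 + 1850/1178) + 2849) - 280) = 1/(((249 + 1850*(1/1178)) + 2849) - 280) = 1/(((249 + 925/589) + 2849) - 280) = 1/((147586/589 + 2849) - 280) = 1/(1825647/589 - 280) = 1/(1660727/589) = 589/1660727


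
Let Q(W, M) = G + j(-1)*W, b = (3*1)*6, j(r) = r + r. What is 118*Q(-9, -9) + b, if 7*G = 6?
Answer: 15702/7 ≈ 2243.1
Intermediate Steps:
j(r) = 2*r
G = 6/7 (G = (1/7)*6 = 6/7 ≈ 0.85714)
b = 18 (b = 3*6 = 18)
Q(W, M) = 6/7 - 2*W (Q(W, M) = 6/7 + (2*(-1))*W = 6/7 - 2*W)
118*Q(-9, -9) + b = 118*(6/7 - 2*(-9)) + 18 = 118*(6/7 + 18) + 18 = 118*(132/7) + 18 = 15576/7 + 18 = 15702/7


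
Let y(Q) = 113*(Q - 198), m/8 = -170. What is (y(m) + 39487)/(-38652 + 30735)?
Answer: 136567/7917 ≈ 17.250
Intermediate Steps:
m = -1360 (m = 8*(-170) = -1360)
y(Q) = -22374 + 113*Q (y(Q) = 113*(-198 + Q) = -22374 + 113*Q)
(y(m) + 39487)/(-38652 + 30735) = ((-22374 + 113*(-1360)) + 39487)/(-38652 + 30735) = ((-22374 - 153680) + 39487)/(-7917) = (-176054 + 39487)*(-1/7917) = -136567*(-1/7917) = 136567/7917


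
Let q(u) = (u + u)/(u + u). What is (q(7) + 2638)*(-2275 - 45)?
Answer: -6122480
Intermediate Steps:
q(u) = 1 (q(u) = (2*u)/((2*u)) = (2*u)*(1/(2*u)) = 1)
(q(7) + 2638)*(-2275 - 45) = (1 + 2638)*(-2275 - 45) = 2639*(-2320) = -6122480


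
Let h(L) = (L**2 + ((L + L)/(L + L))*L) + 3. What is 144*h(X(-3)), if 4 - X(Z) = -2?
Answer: 6480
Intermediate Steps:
X(Z) = 6 (X(Z) = 4 - 1*(-2) = 4 + 2 = 6)
h(L) = 3 + L + L**2 (h(L) = (L**2 + ((2*L)/((2*L)))*L) + 3 = (L**2 + ((2*L)*(1/(2*L)))*L) + 3 = (L**2 + 1*L) + 3 = (L**2 + L) + 3 = (L + L**2) + 3 = 3 + L + L**2)
144*h(X(-3)) = 144*(3 + 6 + 6**2) = 144*(3 + 6 + 36) = 144*45 = 6480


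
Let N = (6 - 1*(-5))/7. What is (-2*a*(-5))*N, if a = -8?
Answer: -880/7 ≈ -125.71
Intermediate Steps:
N = 11/7 (N = (6 + 5)*(⅐) = 11*(⅐) = 11/7 ≈ 1.5714)
(-2*a*(-5))*N = (-2*(-8)*(-5))*(11/7) = (16*(-5))*(11/7) = -80*11/7 = -880/7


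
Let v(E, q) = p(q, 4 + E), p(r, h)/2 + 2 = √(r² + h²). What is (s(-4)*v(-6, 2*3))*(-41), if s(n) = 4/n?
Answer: -164 + 164*√10 ≈ 354.61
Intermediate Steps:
p(r, h) = -4 + 2*√(h² + r²) (p(r, h) = -4 + 2*√(r² + h²) = -4 + 2*√(h² + r²))
v(E, q) = -4 + 2*√(q² + (4 + E)²) (v(E, q) = -4 + 2*√((4 + E)² + q²) = -4 + 2*√(q² + (4 + E)²))
(s(-4)*v(-6, 2*3))*(-41) = ((4/(-4))*(-4 + 2*√((2*3)² + (4 - 6)²)))*(-41) = ((4*(-¼))*(-4 + 2*√(6² + (-2)²)))*(-41) = -(-4 + 2*√(36 + 4))*(-41) = -(-4 + 2*√40)*(-41) = -(-4 + 2*(2*√10))*(-41) = -(-4 + 4*√10)*(-41) = (4 - 4*√10)*(-41) = -164 + 164*√10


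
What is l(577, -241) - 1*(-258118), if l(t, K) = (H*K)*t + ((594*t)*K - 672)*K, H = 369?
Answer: 19855673815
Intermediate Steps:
l(t, K) = K*(-672 + 594*K*t) + 369*K*t (l(t, K) = (369*K)*t + ((594*t)*K - 672)*K = 369*K*t + (594*K*t - 672)*K = 369*K*t + (-672 + 594*K*t)*K = 369*K*t + K*(-672 + 594*K*t) = K*(-672 + 594*K*t) + 369*K*t)
l(577, -241) - 1*(-258118) = 3*(-241)*(-224 + 123*577 + 198*(-241)*577) - 1*(-258118) = 3*(-241)*(-224 + 70971 - 27533286) + 258118 = 3*(-241)*(-27462539) + 258118 = 19855415697 + 258118 = 19855673815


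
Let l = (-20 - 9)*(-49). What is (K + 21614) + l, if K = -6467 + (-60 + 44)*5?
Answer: 16488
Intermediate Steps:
l = 1421 (l = -29*(-49) = 1421)
K = -6547 (K = -6467 - 16*5 = -6467 - 80 = -6547)
(K + 21614) + l = (-6547 + 21614) + 1421 = 15067 + 1421 = 16488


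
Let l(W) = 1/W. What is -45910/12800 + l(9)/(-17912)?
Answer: -92513401/25793280 ≈ -3.5867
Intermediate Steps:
-45910/12800 + l(9)/(-17912) = -45910/12800 + 1/(9*(-17912)) = -45910*1/12800 + (⅑)*(-1/17912) = -4591/1280 - 1/161208 = -92513401/25793280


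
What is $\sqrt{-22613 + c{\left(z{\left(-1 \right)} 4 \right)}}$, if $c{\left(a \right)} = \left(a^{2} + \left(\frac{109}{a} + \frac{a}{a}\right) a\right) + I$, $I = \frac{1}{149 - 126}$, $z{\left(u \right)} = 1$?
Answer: $\frac{3 i \sqrt{1321557}}{23} \approx 149.95 i$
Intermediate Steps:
$I = \frac{1}{23} \approx 0.043478$
$c{\left(a \right)} = \frac{1}{23} + a^{2} + a \left(1 + \frac{109}{a}\right)$ ($c{\left(a \right)} = \left(a^{2} + \left(\frac{109}{a} + \frac{a}{a}\right) a\right) + \frac{1}{23} = \left(a^{2} + \left(\frac{109}{a} + 1\right) a\right) + \frac{1}{23} = \left(a^{2} + \left(1 + \frac{109}{a}\right) a\right) + \frac{1}{23} = \left(a^{2} + a \left(1 + \frac{109}{a}\right)\right) + \frac{1}{23} = \frac{1}{23} + a^{2} + a \left(1 + \frac{109}{a}\right)$)
$\sqrt{-22613 + c{\left(z{\left(-1 \right)} 4 \right)}} = \sqrt{-22613 + \left(\frac{2508}{23} + 1 \cdot 4 + \left(1 \cdot 4\right)^{2}\right)} = \sqrt{-22613 + \left(\frac{2508}{23} + 4 + 4^{2}\right)} = \sqrt{-22613 + \left(\frac{2508}{23} + 4 + 16\right)} = \sqrt{-22613 + \frac{2968}{23}} = \sqrt{- \frac{517131}{23}} = \frac{3 i \sqrt{1321557}}{23}$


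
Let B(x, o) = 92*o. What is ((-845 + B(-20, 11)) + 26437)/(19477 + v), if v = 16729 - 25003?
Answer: 26604/11203 ≈ 2.3747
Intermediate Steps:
v = -8274
((-845 + B(-20, 11)) + 26437)/(19477 + v) = ((-845 + 92*11) + 26437)/(19477 - 8274) = ((-845 + 1012) + 26437)/11203 = (167 + 26437)*(1/11203) = 26604*(1/11203) = 26604/11203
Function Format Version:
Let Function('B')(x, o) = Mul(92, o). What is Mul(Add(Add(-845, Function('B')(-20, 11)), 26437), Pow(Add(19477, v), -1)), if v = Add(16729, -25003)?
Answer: Rational(26604, 11203) ≈ 2.3747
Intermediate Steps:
v = -8274
Mul(Add(Add(-845, Function('B')(-20, 11)), 26437), Pow(Add(19477, v), -1)) = Mul(Add(Add(-845, Mul(92, 11)), 26437), Pow(Add(19477, -8274), -1)) = Mul(Add(Add(-845, 1012), 26437), Pow(11203, -1)) = Mul(Add(167, 26437), Rational(1, 11203)) = Mul(26604, Rational(1, 11203)) = Rational(26604, 11203)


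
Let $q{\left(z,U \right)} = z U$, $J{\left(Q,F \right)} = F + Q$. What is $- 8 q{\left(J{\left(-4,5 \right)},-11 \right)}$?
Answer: $88$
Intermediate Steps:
$q{\left(z,U \right)} = U z$
$- 8 q{\left(J{\left(-4,5 \right)},-11 \right)} = - 8 \left(- 11 \left(5 - 4\right)\right) = - 8 \left(\left(-11\right) 1\right) = \left(-8\right) \left(-11\right) = 88$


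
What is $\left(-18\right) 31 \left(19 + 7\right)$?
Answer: $-14508$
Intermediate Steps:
$\left(-18\right) 31 \left(19 + 7\right) = \left(-558\right) 26 = -14508$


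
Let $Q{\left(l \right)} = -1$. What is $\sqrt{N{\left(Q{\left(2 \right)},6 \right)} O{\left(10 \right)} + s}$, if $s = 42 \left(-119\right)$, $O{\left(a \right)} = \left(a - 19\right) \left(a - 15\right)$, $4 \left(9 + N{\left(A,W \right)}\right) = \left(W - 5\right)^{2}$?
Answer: $\frac{i \sqrt{21567}}{2} \approx 73.429 i$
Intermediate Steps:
$N{\left(A,W \right)} = -9 + \frac{\left(-5 + W\right)^{2}}{4}$ ($N{\left(A,W \right)} = -9 + \frac{\left(W - 5\right)^{2}}{4} = -9 + \frac{\left(-5 + W\right)^{2}}{4}$)
$O{\left(a \right)} = \left(-19 + a\right) \left(-15 + a\right)$
$s = -4998$
$\sqrt{N{\left(Q{\left(2 \right)},6 \right)} O{\left(10 \right)} + s} = \sqrt{\left(-9 + \frac{\left(-5 + 6\right)^{2}}{4}\right) \left(285 + 10^{2} - 340\right) - 4998} = \sqrt{\left(-9 + \frac{1^{2}}{4}\right) \left(285 + 100 - 340\right) - 4998} = \sqrt{\left(-9 + \frac{1}{4} \cdot 1\right) 45 - 4998} = \sqrt{\left(-9 + \frac{1}{4}\right) 45 - 4998} = \sqrt{\left(- \frac{35}{4}\right) 45 - 4998} = \sqrt{- \frac{1575}{4} - 4998} = \sqrt{- \frac{21567}{4}} = \frac{i \sqrt{21567}}{2}$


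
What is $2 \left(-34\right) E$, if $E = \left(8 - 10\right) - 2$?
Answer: $272$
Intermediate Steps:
$E = -4$ ($E = -2 - 2 = -4$)
$2 \left(-34\right) E = 2 \left(-34\right) \left(-4\right) = \left(-68\right) \left(-4\right) = 272$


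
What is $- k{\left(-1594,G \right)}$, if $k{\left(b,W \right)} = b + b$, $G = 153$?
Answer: $3188$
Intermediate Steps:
$k{\left(b,W \right)} = 2 b$
$- k{\left(-1594,G \right)} = - 2 \left(-1594\right) = \left(-1\right) \left(-3188\right) = 3188$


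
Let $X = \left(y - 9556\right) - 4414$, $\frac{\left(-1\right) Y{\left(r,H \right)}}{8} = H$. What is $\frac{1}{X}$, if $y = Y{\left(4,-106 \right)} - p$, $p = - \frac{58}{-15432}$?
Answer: $- \frac{7716}{101249381} \approx -7.6208 \cdot 10^{-5}$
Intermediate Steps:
$Y{\left(r,H \right)} = - 8 H$
$p = \frac{29}{7716}$ ($p = \left(-58\right) \left(- \frac{1}{15432}\right) = \frac{29}{7716} \approx 0.0037584$)
$y = \frac{6543139}{7716}$ ($y = \left(-8\right) \left(-106\right) - \frac{29}{7716} = 848 - \frac{29}{7716} = \frac{6543139}{7716} \approx 848.0$)
$X = - \frac{101249381}{7716}$ ($X = \left(\frac{6543139}{7716} - 9556\right) - 4414 = - \frac{67190957}{7716} - 4414 = - \frac{101249381}{7716} \approx -13122.0$)
$\frac{1}{X} = \frac{1}{- \frac{101249381}{7716}} = - \frac{7716}{101249381}$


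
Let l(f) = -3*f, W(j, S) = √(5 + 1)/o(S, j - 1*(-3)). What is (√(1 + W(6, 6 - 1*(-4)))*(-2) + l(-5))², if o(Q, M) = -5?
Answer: (75 - 2*√5*√(5 - √6))²/25 ≈ 184.19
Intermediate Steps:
W(j, S) = -√6/5 (W(j, S) = √(5 + 1)/(-5) = √6*(-⅕) = -√6/5)
(√(1 + W(6, 6 - 1*(-4)))*(-2) + l(-5))² = (√(1 - √6/5)*(-2) - 3*(-5))² = (-2*√(1 - √6/5) + 15)² = (15 - 2*√(1 - √6/5))²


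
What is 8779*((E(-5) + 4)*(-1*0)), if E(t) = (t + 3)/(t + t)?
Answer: 0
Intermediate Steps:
E(t) = (3 + t)/(2*t) (E(t) = (3 + t)/((2*t)) = (3 + t)*(1/(2*t)) = (3 + t)/(2*t))
8779*((E(-5) + 4)*(-1*0)) = 8779*(((½)*(3 - 5)/(-5) + 4)*(-1*0)) = 8779*(((½)*(-⅕)*(-2) + 4)*0) = 8779*((⅕ + 4)*0) = 8779*((21/5)*0) = 8779*0 = 0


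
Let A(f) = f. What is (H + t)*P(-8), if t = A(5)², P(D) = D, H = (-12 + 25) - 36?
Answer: -16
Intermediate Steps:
H = -23 (H = 13 - 36 = -23)
t = 25 (t = 5² = 25)
(H + t)*P(-8) = (-23 + 25)*(-8) = 2*(-8) = -16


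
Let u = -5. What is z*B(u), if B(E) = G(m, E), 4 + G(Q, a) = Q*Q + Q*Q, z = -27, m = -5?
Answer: -1242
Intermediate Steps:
G(Q, a) = -4 + 2*Q² (G(Q, a) = -4 + (Q*Q + Q*Q) = -4 + (Q² + Q²) = -4 + 2*Q²)
B(E) = 46 (B(E) = -4 + 2*(-5)² = -4 + 2*25 = -4 + 50 = 46)
z*B(u) = -27*46 = -1242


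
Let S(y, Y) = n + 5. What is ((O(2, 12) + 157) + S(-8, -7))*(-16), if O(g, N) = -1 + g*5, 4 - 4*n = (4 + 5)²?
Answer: -2428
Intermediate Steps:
n = -77/4 (n = 1 - (4 + 5)²/4 = 1 - ¼*9² = 1 - ¼*81 = 1 - 81/4 = -77/4 ≈ -19.250)
O(g, N) = -1 + 5*g
S(y, Y) = -57/4 (S(y, Y) = -77/4 + 5 = -57/4)
((O(2, 12) + 157) + S(-8, -7))*(-16) = (((-1 + 5*2) + 157) - 57/4)*(-16) = (((-1 + 10) + 157) - 57/4)*(-16) = ((9 + 157) - 57/4)*(-16) = (166 - 57/4)*(-16) = (607/4)*(-16) = -2428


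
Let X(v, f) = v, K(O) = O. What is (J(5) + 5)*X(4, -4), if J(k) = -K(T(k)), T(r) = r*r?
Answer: -80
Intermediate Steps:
T(r) = r²
J(k) = -k²
(J(5) + 5)*X(4, -4) = (-1*5² + 5)*4 = (-1*25 + 5)*4 = (-25 + 5)*4 = -20*4 = -80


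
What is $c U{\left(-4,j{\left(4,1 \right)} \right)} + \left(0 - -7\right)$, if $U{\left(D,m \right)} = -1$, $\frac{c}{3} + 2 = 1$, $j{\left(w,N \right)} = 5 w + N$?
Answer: $10$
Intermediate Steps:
$j{\left(w,N \right)} = N + 5 w$
$c = -3$ ($c = -6 + 3 \cdot 1 = -6 + 3 = -3$)
$c U{\left(-4,j{\left(4,1 \right)} \right)} + \left(0 - -7\right) = \left(-3\right) \left(-1\right) + \left(0 - -7\right) = 3 + \left(0 + 7\right) = 3 + 7 = 10$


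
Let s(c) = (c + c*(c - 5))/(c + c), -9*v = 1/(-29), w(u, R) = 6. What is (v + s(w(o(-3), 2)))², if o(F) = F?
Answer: 68644/68121 ≈ 1.0077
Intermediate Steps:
v = 1/261 (v = -⅑/(-29) = -⅑*(-1/29) = 1/261 ≈ 0.0038314)
s(c) = (c + c*(-5 + c))/(2*c) (s(c) = (c + c*(-5 + c))/((2*c)) = (c + c*(-5 + c))*(1/(2*c)) = (c + c*(-5 + c))/(2*c))
(v + s(w(o(-3), 2)))² = (1/261 + (-2 + (½)*6))² = (1/261 + (-2 + 3))² = (1/261 + 1)² = (262/261)² = 68644/68121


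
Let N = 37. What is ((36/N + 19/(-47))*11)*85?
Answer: 924715/1739 ≈ 531.75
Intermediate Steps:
((36/N + 19/(-47))*11)*85 = ((36/37 + 19/(-47))*11)*85 = ((36*(1/37) + 19*(-1/47))*11)*85 = ((36/37 - 19/47)*11)*85 = ((989/1739)*11)*85 = (10879/1739)*85 = 924715/1739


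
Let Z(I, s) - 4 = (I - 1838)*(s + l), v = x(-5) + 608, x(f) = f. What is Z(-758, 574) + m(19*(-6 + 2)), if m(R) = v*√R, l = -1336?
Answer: 1978156 + 1206*I*√19 ≈ 1.9782e+6 + 5256.8*I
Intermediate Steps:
v = 603 (v = -5 + 608 = 603)
Z(I, s) = 4 + (-1838 + I)*(-1336 + s) (Z(I, s) = 4 + (I - 1838)*(s - 1336) = 4 + (-1838 + I)*(-1336 + s))
m(R) = 603*√R
Z(-758, 574) + m(19*(-6 + 2)) = (2455572 - 1838*574 - 1336*(-758) - 758*574) + 603*√(19*(-6 + 2)) = (2455572 - 1055012 + 1012688 - 435092) + 603*√(19*(-4)) = 1978156 + 603*√(-76) = 1978156 + 603*(2*I*√19) = 1978156 + 1206*I*√19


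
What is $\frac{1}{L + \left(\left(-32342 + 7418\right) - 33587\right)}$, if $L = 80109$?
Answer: $\frac{1}{21598} \approx 4.6301 \cdot 10^{-5}$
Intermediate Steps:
$\frac{1}{L + \left(\left(-32342 + 7418\right) - 33587\right)} = \frac{1}{80109 + \left(\left(-32342 + 7418\right) - 33587\right)} = \frac{1}{80109 - 58511} = \frac{1}{21598}$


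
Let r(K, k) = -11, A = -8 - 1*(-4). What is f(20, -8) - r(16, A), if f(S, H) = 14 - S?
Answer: 5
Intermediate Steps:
A = -4 (A = -8 + 4 = -4)
f(20, -8) - r(16, A) = (14 - 1*20) - 1*(-11) = (14 - 20) + 11 = -6 + 11 = 5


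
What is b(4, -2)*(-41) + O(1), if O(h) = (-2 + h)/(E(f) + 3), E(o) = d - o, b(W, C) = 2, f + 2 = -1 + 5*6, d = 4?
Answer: -1639/20 ≈ -81.950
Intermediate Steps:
f = 27 (f = -2 + (-1 + 5*6) = -2 + (-1 + 30) = -2 + 29 = 27)
E(o) = 4 - o
O(h) = ⅒ - h/20 (O(h) = (-2 + h)/((4 - 1*27) + 3) = (-2 + h)/((4 - 27) + 3) = (-2 + h)/(-23 + 3) = (-2 + h)/(-20) = (-2 + h)*(-1/20) = ⅒ - h/20)
b(4, -2)*(-41) + O(1) = 2*(-41) + (⅒ - 1/20*1) = -82 + (⅒ - 1/20) = -82 + 1/20 = -1639/20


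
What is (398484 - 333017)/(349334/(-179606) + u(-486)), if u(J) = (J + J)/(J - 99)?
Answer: -382143645065/1654631 ≈ -2.3095e+5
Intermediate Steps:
u(J) = 2*J/(-99 + J) (u(J) = (2*J)/(-99 + J) = 2*J/(-99 + J))
(398484 - 333017)/(349334/(-179606) + u(-486)) = (398484 - 333017)/(349334/(-179606) + 2*(-486)/(-99 - 486)) = 65467/(349334*(-1/179606) + 2*(-486)/(-585)) = 65467/(-174667/89803 + 2*(-486)*(-1/585)) = 65467/(-174667/89803 + 108/65) = 65467/(-1654631/5837195) = 65467*(-5837195/1654631) = -382143645065/1654631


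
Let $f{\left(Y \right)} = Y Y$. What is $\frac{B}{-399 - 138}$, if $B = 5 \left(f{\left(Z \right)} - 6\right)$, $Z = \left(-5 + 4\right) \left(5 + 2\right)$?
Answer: $- \frac{215}{537} \approx -0.40037$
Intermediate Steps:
$Z = -7$ ($Z = \left(-1\right) 7 = -7$)
$f{\left(Y \right)} = Y^{2}$
$B = 215$ ($B = 5 \left(\left(-7\right)^{2} - 6\right) = 5 \left(49 - 6\right) = 5 \cdot 43 = 215$)
$\frac{B}{-399 - 138} = \frac{215}{-399 - 138} = \frac{215}{-537} = 215 \left(- \frac{1}{537}\right) = - \frac{215}{537}$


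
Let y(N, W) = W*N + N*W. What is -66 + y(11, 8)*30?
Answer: 5214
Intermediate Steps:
y(N, W) = 2*N*W (y(N, W) = N*W + N*W = 2*N*W)
-66 + y(11, 8)*30 = -66 + (2*11*8)*30 = -66 + 176*30 = -66 + 5280 = 5214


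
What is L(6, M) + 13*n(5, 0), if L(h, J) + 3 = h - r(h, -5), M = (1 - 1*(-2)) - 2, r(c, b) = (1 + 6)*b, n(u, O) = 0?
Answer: 38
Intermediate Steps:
r(c, b) = 7*b
M = 1 (M = (1 + 2) - 2 = 3 - 2 = 1)
L(h, J) = 32 + h (L(h, J) = -3 + (h - 7*(-5)) = -3 + (h - 1*(-35)) = -3 + (h + 35) = -3 + (35 + h) = 32 + h)
L(6, M) + 13*n(5, 0) = (32 + 6) + 13*0 = 38 + 0 = 38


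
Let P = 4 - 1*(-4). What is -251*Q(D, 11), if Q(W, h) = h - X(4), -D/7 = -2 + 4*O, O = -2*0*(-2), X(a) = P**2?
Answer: 13303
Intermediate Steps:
P = 8 (P = 4 + 4 = 8)
X(a) = 64 (X(a) = 8**2 = 64)
O = 0 (O = 0*(-2) = 0)
D = 14 (D = -7*(-2 + 4*0) = -7*(-2 + 0) = -7*(-2) = 14)
Q(W, h) = -64 + h (Q(W, h) = h - 1*64 = h - 64 = -64 + h)
-251*Q(D, 11) = -251*(-64 + 11) = -251*(-53) = 13303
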